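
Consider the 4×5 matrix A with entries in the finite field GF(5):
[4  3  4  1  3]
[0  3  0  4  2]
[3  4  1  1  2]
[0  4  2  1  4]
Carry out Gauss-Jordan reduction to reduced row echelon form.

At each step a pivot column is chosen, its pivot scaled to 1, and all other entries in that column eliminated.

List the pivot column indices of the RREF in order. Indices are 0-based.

pivot columns: 0, 1, 2, 3

step 1: normalize row 0 (÷4) = (1, 2, 1, 4, 2)
  row 2: subtract 3×row0 = (0, 3, 3, 4, 1)
step 2: normalize row 1 (÷3) = (0, 1, 0, 3, 4)
  row 0: subtract 2×row1 = (1, 0, 1, 3, 4)
  row 2: subtract 3×row1 = (0, 0, 3, 0, 4)
  row 3: subtract 4×row1 = (0, 0, 2, 4, 3)
step 3: normalize row 2 (÷3) = (0, 0, 1, 0, 3)
  row 0: subtract 1×row2 = (1, 0, 0, 3, 1)
  row 3: subtract 2×row2 = (0, 0, 0, 4, 2)
step 4: normalize row 3 (÷4) = (0, 0, 0, 1, 3)
  row 0: subtract 3×row3 = (1, 0, 0, 0, 2)
  row 1: subtract 3×row3 = (0, 1, 0, 0, 0)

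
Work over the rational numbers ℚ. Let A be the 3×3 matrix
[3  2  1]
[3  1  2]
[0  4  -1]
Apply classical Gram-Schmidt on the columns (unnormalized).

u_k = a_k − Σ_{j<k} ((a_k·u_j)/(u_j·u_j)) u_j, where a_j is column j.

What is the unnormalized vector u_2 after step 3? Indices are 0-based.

Step 1: u_0 = a_0 = (3, 3, 0).
Step 2: u_1 = a_1 − (1/2)·u_0 = (1/2, -1/2, 4).
Step 3: u_2 = a_2 − (1/2)·u_0 − (-3/11)·u_1 = (-4/11, 4/11, 1/11).

u_2 = (-4/11, 4/11, 1/11)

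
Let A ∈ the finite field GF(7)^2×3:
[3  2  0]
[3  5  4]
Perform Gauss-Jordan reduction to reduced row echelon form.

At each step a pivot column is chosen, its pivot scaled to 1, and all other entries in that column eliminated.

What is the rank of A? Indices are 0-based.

step 1: normalize row 0 (÷3) = (1, 3, 0)
  row 1: subtract 3×row0 = (0, 3, 4)
step 2: normalize row 1 (÷3) = (0, 1, 6)
  row 0: subtract 3×row1 = (1, 0, 3)

rank = 2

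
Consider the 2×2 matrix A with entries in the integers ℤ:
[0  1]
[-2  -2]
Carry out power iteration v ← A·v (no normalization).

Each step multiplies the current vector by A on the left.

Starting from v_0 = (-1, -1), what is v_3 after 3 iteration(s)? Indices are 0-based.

v_0 = (-1, -1).
v_1 = A·v_0 = (-1, 4).
v_2 = A·v_1 = (4, -6).
v_3 = A·v_2 = (-6, 4).

v_3 = (-6, 4)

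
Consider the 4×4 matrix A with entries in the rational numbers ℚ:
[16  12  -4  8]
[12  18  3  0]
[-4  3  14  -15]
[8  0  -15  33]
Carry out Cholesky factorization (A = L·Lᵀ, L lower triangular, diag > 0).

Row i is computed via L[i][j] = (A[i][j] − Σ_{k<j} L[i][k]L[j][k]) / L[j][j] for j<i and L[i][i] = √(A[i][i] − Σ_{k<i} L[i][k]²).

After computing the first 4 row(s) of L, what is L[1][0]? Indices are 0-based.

L[1][0] = 3

Step 1: L[0][0] = √(16) = 4.
  L[1][0] = (12) / L[0][0] = 3.
Step 2: L[1][1] = √(9) = 3.
  L[2][0] = (-4) / L[0][0] = -1.
  L[2][1] = (6) / L[1][1] = 2.
Step 3: L[2][2] = √(9) = 3.
  L[3][0] = (8) / L[0][0] = 2.
  L[3][1] = (-6) / L[1][1] = -2.
  L[3][2] = (-9) / L[2][2] = -3.
Step 4: L[3][3] = √(16) = 4.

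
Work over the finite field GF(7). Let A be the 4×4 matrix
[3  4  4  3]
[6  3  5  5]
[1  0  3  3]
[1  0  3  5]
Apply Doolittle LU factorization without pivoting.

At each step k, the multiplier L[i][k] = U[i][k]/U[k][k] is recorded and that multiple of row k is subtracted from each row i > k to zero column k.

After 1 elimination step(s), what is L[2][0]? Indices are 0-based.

k=0: U[0][0]=3
  eliminate (1,0): mult=2, new row 1: (0, 2, 4, 6); set L[1][0]=2
  eliminate (2,0): mult=5, new row 2: (0, 1, 4, 2); set L[2][0]=5
  eliminate (3,0): mult=5, new row 3: (0, 1, 4, 4); set L[3][0]=5

L[2][0] = 5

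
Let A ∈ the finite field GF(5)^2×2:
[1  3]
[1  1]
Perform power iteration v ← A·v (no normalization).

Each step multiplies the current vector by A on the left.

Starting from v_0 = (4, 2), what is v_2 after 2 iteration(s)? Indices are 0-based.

v_0 = (4, 2).
v_1 = A·v_0 = (0, 1).
v_2 = A·v_1 = (3, 1).

v_2 = (3, 1)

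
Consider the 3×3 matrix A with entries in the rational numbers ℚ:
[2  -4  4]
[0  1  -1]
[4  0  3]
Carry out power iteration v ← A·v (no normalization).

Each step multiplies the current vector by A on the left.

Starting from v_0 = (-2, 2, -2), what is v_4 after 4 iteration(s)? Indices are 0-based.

v_4 = (-5384, 954, -5578)

v_0 = (-2, 2, -2).
v_1 = A·v_0 = (-20, 4, -14).
v_2 = A·v_1 = (-112, 18, -122).
v_3 = A·v_2 = (-784, 140, -814).
v_4 = A·v_3 = (-5384, 954, -5578).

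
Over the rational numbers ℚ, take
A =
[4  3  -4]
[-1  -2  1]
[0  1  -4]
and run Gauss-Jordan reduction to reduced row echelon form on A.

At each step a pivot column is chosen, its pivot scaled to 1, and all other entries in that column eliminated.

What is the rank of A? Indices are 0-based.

rank = 3

pivot(0,0)=4: scale R0 → (1, 3/4, -1)
  clear (1,0): R1 −= (-1)R0 → (0, -5/4, 0)
pivot(1,1)=-5/4: scale R1 → (0, 1, 0)
  clear (0,1): R0 −= (3/4)R1 → (1, 0, -1)
  clear (2,1): R2 −= (1)R1 → (0, 0, -4)
pivot(2,2)=-4: scale R2 → (0, 0, 1)
  clear (0,2): R0 −= (-1)R2 → (1, 0, 0)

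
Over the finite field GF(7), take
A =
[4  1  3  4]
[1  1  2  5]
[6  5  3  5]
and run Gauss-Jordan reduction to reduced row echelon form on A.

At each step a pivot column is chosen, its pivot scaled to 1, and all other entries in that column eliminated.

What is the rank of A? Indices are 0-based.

rank = 3

step 1: normalize row 0 (÷4) = (1, 2, 6, 1)
  row 1: subtract 1×row0 = (0, 6, 3, 4)
  row 2: subtract 6×row0 = (0, 0, 2, 6)
step 2: normalize row 1 (÷6) = (0, 1, 4, 3)
  row 0: subtract 2×row1 = (1, 0, 5, 2)
step 3: normalize row 2 (÷2) = (0, 0, 1, 3)
  row 0: subtract 5×row2 = (1, 0, 0, 1)
  row 1: subtract 4×row2 = (0, 1, 0, 5)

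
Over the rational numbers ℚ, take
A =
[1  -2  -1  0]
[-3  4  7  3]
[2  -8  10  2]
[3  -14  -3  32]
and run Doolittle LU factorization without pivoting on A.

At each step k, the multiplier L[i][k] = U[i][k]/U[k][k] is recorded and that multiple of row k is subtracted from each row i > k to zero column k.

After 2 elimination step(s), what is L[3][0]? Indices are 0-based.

L[3][0] = 3

Step 1: pivot at (0,0) is 1.
  row1 ← row1 − (-3)·row0  ⇒  L[1][0]=-3, U row1=(0, -2, 4, 3)
  row2 ← row2 − (2)·row0  ⇒  L[2][0]=2, U row2=(0, -4, 12, 2)
  row3 ← row3 − (3)·row0  ⇒  L[3][0]=3, U row3=(0, -8, 0, 32)
Step 2: pivot at (1,1) is -2.
  row2 ← row2 − (2)·row1  ⇒  L[2][1]=2, U row2=(0, 0, 4, -4)
  row3 ← row3 − (4)·row1  ⇒  L[3][1]=4, U row3=(0, 0, -16, 20)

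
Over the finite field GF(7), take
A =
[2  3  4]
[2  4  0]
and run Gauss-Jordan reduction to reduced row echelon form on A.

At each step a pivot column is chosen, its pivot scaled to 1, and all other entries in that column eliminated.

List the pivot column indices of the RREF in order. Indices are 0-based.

pivot columns: 0, 1

step 1: normalize row 0 (÷2) = (1, 5, 2)
  row 1: subtract 2×row0 = (0, 1, 3)
step 2: normalize row 1 (÷1) = (0, 1, 3)
  row 0: subtract 5×row1 = (1, 0, 1)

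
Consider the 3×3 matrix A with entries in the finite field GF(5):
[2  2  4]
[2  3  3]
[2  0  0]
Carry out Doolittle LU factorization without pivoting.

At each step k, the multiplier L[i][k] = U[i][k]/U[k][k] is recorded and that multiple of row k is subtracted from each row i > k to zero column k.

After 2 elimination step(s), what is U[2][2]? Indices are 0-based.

U[2][2] = 4

Step 1: pivot at (0,0) is 2.
  row1 ← row1 − (1)·row0  ⇒  L[1][0]=1, U row1=(0, 1, 4)
  row2 ← row2 − (1)·row0  ⇒  L[2][0]=1, U row2=(0, 3, 1)
Step 2: pivot at (1,1) is 1.
  row2 ← row2 − (3)·row1  ⇒  L[2][1]=3, U row2=(0, 0, 4)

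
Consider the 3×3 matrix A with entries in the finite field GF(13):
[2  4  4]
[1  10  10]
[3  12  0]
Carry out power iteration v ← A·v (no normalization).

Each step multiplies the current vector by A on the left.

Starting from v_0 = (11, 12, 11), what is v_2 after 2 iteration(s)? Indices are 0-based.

v_0 = (11, 12, 11).
v_1 = A·v_0 = (10, 7, 8).
v_2 = A·v_1 = (2, 4, 10).

v_2 = (2, 4, 10)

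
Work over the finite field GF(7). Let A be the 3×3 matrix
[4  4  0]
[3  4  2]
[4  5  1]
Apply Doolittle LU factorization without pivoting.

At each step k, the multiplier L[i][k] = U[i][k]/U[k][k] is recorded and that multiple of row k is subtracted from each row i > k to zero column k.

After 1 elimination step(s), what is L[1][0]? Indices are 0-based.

Step 1: pivot at (0,0) is 4.
  row1 ← row1 − (6)·row0  ⇒  L[1][0]=6, U row1=(0, 1, 2)
  row2 ← row2 − (1)·row0  ⇒  L[2][0]=1, U row2=(0, 1, 1)

L[1][0] = 6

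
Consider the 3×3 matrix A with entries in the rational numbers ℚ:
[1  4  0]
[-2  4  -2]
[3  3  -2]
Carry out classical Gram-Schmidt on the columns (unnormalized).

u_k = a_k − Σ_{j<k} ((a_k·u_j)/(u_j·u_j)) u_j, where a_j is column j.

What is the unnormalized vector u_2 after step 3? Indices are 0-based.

u_2 = (84/61, -42/61, -56/61)

Step 1: u_0 = a_0 = (1, -2, 3).
Step 2: u_1 = a_1 − (5/14)·u_0 = (51/14, 33/7, 27/14).
Step 3: u_2 = a_2 − (-1/7)·u_0 − (-62/183)·u_1 = (84/61, -42/61, -56/61).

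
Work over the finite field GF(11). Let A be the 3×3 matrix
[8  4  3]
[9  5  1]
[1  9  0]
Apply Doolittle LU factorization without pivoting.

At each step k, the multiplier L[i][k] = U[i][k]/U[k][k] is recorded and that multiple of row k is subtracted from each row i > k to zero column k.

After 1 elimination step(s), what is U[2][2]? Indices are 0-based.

U[2][2] = 1

Step 1: pivot at (0,0) is 8.
  row1 ← row1 − (8)·row0  ⇒  L[1][0]=8, U row1=(0, 6, 10)
  row2 ← row2 − (7)·row0  ⇒  L[2][0]=7, U row2=(0, 3, 1)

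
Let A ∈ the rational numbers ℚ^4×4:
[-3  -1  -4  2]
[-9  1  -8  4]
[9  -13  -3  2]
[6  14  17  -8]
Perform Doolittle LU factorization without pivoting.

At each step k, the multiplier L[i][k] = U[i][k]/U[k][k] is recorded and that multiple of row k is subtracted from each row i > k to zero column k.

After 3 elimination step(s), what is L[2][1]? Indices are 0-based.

L[2][1] = -4

[col 0] pivot -3
  R1 -= 3*R0 → (0, 4, 4, -2)  (L[1][0] := 3)
  R2 -= -3*R0 → (0, -16, -15, 8)  (L[2][0] := -3)
  R3 -= -2*R0 → (0, 12, 9, -4)  (L[3][0] := -2)
[col 1] pivot 4
  R2 -= -4*R1 → (0, 0, 1, 0)  (L[2][1] := -4)
  R3 -= 3*R1 → (0, 0, -3, 2)  (L[3][1] := 3)
[col 2] pivot 1
  R3 -= -3*R2 → (0, 0, 0, 2)  (L[3][2] := -3)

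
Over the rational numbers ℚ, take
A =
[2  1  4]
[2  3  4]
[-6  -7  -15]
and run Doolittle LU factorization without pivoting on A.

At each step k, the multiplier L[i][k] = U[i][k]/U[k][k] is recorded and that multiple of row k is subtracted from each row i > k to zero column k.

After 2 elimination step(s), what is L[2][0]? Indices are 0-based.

L[2][0] = -3

[col 0] pivot 2
  R1 -= 1*R0 → (0, 2, 0)  (L[1][0] := 1)
  R2 -= -3*R0 → (0, -4, -3)  (L[2][0] := -3)
[col 1] pivot 2
  R2 -= -2*R1 → (0, 0, -3)  (L[2][1] := -2)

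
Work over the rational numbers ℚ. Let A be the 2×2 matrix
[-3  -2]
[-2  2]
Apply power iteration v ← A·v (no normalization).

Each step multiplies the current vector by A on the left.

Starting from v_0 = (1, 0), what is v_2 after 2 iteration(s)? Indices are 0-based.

v_2 = (13, 2)

v_0 = (1, 0).
v_1 = A·v_0 = (-3, -2).
v_2 = A·v_1 = (13, 2).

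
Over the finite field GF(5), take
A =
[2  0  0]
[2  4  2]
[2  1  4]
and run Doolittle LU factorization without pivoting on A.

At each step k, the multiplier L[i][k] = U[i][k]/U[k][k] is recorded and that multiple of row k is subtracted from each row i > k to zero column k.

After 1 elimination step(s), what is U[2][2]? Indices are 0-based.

k=0: U[0][0]=2
  eliminate (1,0): mult=1, new row 1: (0, 4, 2); set L[1][0]=1
  eliminate (2,0): mult=1, new row 2: (0, 1, 4); set L[2][0]=1

U[2][2] = 4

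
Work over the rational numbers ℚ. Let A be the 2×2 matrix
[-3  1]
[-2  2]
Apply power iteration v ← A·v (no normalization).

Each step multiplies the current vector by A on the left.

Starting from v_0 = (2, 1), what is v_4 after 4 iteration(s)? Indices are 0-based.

v_0 = (2, 1).
v_1 = A·v_0 = (-5, -2).
v_2 = A·v_1 = (13, 6).
v_3 = A·v_2 = (-33, -14).
v_4 = A·v_3 = (85, 38).

v_4 = (85, 38)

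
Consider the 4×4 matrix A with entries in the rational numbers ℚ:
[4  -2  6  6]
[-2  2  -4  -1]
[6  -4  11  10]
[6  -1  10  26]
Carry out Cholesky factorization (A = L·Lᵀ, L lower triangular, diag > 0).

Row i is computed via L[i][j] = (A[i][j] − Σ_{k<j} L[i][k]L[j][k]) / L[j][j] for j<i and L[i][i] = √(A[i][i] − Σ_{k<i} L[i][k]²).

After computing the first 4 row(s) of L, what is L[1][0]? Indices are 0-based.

L[1][0] = -1

Step 1: L[0][0] = √(4) = 2.
  L[1][0] = (-2) / L[0][0] = -1.
Step 2: L[1][1] = √(1) = 1.
  L[2][0] = (6) / L[0][0] = 3.
  L[2][1] = (-1) / L[1][1] = -1.
Step 3: L[2][2] = √(1) = 1.
  L[3][0] = (6) / L[0][0] = 3.
  L[3][1] = (2) / L[1][1] = 2.
  L[3][2] = (3) / L[2][2] = 3.
Step 4: L[3][3] = √(4) = 2.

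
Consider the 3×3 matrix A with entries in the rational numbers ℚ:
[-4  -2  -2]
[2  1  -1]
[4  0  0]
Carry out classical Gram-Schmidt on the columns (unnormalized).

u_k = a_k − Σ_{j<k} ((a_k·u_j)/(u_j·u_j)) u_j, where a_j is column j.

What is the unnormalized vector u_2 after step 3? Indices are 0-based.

Step 1: u_0 = a_0 = (-4, 2, 4).
Step 2: u_1 = a_1 − (5/18)·u_0 = (-8/9, 4/9, -10/9).
Step 3: u_2 = a_2 − (1/6)·u_0 − (3/5)·u_1 = (-4/5, -8/5, 0).

u_2 = (-4/5, -8/5, 0)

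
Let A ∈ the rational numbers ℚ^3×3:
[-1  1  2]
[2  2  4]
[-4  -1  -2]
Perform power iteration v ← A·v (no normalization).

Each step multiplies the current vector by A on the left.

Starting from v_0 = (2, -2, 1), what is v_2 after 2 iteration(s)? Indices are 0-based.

v_0 = (2, -2, 1).
v_1 = A·v_0 = (-2, 4, -8).
v_2 = A·v_1 = (-10, -28, 20).

v_2 = (-10, -28, 20)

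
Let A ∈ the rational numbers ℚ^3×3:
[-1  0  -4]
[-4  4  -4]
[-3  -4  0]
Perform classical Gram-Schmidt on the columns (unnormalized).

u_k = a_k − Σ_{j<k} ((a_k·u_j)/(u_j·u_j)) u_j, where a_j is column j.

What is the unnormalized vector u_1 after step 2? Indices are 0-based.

Step 1: u_0 = a_0 = (-1, -4, -3).
Step 2: u_1 = a_1 − (-2/13)·u_0 = (-2/13, 44/13, -58/13).

u_1 = (-2/13, 44/13, -58/13)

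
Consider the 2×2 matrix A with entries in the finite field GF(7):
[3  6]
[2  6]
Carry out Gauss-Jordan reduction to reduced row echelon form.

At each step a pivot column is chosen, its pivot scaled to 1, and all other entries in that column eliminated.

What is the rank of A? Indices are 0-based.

rank = 2

[1] R0 /= 3  ⇒  (1, 2)
     R1 -= 2·R0  ⇒  (0, 2)
[2] R1 /= 2  ⇒  (0, 1)
     R0 -= 2·R1  ⇒  (1, 0)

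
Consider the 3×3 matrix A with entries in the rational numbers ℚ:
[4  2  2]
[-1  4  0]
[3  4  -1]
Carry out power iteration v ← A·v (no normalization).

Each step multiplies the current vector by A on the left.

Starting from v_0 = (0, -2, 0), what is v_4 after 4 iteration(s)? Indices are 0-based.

v_0 = (0, -2, 0).
v_1 = A·v_0 = (-4, -8, -8).
v_2 = A·v_1 = (-48, -28, -36).
v_3 = A·v_2 = (-320, -64, -220).
v_4 = A·v_3 = (-1848, 64, -996).

v_4 = (-1848, 64, -996)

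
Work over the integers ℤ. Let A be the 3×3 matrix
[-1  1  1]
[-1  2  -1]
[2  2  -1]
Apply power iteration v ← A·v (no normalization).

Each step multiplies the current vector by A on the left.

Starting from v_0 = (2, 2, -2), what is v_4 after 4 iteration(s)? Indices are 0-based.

v_4 = (50, -36, -102)

v_0 = (2, 2, -2).
v_1 = A·v_0 = (-2, 4, 10).
v_2 = A·v_1 = (16, 0, -6).
v_3 = A·v_2 = (-22, -10, 38).
v_4 = A·v_3 = (50, -36, -102).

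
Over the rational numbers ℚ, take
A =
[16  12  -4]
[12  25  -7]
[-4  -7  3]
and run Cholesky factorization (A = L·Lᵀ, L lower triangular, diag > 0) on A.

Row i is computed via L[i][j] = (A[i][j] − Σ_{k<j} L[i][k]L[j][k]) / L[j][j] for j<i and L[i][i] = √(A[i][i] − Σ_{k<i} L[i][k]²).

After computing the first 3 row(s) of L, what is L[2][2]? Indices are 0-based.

Step 1: L[0][0] = √(16) = 4.
  L[1][0] = (12) / L[0][0] = 3.
Step 2: L[1][1] = √(16) = 4.
  L[2][0] = (-4) / L[0][0] = -1.
  L[2][1] = (-4) / L[1][1] = -1.
Step 3: L[2][2] = √(1) = 1.

L[2][2] = 1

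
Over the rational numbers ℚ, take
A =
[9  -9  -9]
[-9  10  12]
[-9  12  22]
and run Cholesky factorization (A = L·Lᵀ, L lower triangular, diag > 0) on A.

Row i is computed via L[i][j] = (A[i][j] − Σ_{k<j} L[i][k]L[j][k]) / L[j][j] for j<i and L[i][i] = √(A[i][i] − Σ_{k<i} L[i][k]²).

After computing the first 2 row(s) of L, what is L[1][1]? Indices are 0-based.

L[1][1] = 1

Step 1: L[0][0] = √(9) = 3.
  L[1][0] = (-9) / L[0][0] = -3.
Step 2: L[1][1] = √(1) = 1.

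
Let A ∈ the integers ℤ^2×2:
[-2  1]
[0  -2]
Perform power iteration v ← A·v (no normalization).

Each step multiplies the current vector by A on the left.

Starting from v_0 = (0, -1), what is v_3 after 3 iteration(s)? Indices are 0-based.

v_0 = (0, -1).
v_1 = A·v_0 = (-1, 2).
v_2 = A·v_1 = (4, -4).
v_3 = A·v_2 = (-12, 8).

v_3 = (-12, 8)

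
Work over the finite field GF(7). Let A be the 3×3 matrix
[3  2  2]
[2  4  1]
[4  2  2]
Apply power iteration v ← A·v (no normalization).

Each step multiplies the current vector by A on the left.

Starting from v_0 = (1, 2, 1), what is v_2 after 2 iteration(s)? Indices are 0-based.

v_2 = (6, 2, 1)

v_0 = (1, 2, 1).
v_1 = A·v_0 = (2, 4, 3).
v_2 = A·v_1 = (6, 2, 1).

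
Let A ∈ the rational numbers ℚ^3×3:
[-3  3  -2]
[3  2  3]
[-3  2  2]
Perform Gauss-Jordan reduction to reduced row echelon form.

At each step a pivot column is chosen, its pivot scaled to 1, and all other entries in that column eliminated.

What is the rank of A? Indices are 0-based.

rank = 3

[1] R0 /= -3  ⇒  (1, -1, 2/3)
     R1 -= 3·R0  ⇒  (0, 5, 1)
     R2 -= -3·R0  ⇒  (0, -1, 4)
[2] R1 /= 5  ⇒  (0, 1, 1/5)
     R0 -= -1·R1  ⇒  (1, 0, 13/15)
     R2 -= -1·R1  ⇒  (0, 0, 21/5)
[3] R2 /= 21/5  ⇒  (0, 0, 1)
     R0 -= 13/15·R2  ⇒  (1, 0, 0)
     R1 -= 1/5·R2  ⇒  (0, 1, 0)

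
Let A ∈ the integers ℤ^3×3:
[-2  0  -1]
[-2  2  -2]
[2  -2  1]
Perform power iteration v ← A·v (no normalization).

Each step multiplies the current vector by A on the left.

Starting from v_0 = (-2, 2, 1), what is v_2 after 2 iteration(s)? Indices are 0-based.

v_2 = (1, 20, -13)

v_0 = (-2, 2, 1).
v_1 = A·v_0 = (3, 6, -7).
v_2 = A·v_1 = (1, 20, -13).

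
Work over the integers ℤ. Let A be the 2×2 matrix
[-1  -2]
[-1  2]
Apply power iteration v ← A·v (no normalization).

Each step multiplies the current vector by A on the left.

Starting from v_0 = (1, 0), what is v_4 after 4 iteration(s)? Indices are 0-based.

v_0 = (1, 0).
v_1 = A·v_0 = (-1, -1).
v_2 = A·v_1 = (3, -1).
v_3 = A·v_2 = (-1, -5).
v_4 = A·v_3 = (11, -9).

v_4 = (11, -9)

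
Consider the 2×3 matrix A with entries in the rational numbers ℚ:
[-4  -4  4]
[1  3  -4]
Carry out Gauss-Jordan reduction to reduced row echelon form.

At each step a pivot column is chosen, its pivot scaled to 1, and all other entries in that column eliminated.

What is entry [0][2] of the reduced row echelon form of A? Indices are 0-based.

M[0][2] = 1/2

[1] R0 /= -4  ⇒  (1, 1, -1)
     R1 -= 1·R0  ⇒  (0, 2, -3)
[2] R1 /= 2  ⇒  (0, 1, -3/2)
     R0 -= 1·R1  ⇒  (1, 0, 1/2)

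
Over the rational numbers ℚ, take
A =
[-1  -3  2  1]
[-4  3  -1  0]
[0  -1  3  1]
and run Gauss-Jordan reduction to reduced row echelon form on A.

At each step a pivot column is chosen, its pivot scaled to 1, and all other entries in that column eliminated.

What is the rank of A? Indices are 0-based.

[1] R0 /= -1  ⇒  (1, 3, -2, -1)
     R1 -= -4·R0  ⇒  (0, 15, -9, -4)
[2] R1 /= 15  ⇒  (0, 1, -3/5, -4/15)
     R0 -= 3·R1  ⇒  (1, 0, -1/5, -1/5)
     R2 -= -1·R1  ⇒  (0, 0, 12/5, 11/15)
[3] R2 /= 12/5  ⇒  (0, 0, 1, 11/36)
     R0 -= -1/5·R2  ⇒  (1, 0, 0, -5/36)
     R1 -= -3/5·R2  ⇒  (0, 1, 0, -1/12)

rank = 3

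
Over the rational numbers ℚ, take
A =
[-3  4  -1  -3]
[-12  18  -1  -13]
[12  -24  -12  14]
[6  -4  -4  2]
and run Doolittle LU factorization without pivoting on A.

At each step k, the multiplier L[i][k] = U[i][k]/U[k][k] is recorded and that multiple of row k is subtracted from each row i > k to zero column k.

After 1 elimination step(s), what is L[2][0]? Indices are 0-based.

L[2][0] = -4

k=0: U[0][0]=-3
  eliminate (1,0): mult=4, new row 1: (0, 2, 3, -1); set L[1][0]=4
  eliminate (2,0): mult=-4, new row 2: (0, -8, -16, 2); set L[2][0]=-4
  eliminate (3,0): mult=-2, new row 3: (0, 4, -6, -4); set L[3][0]=-2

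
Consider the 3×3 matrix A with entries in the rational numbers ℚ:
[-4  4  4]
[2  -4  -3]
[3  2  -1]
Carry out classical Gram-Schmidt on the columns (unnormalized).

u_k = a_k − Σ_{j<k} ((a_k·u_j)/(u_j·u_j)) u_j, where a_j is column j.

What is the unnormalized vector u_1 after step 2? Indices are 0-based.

Step 1: u_0 = a_0 = (-4, 2, 3).
Step 2: u_1 = a_1 − (-18/29)·u_0 = (44/29, -80/29, 112/29).

u_1 = (44/29, -80/29, 112/29)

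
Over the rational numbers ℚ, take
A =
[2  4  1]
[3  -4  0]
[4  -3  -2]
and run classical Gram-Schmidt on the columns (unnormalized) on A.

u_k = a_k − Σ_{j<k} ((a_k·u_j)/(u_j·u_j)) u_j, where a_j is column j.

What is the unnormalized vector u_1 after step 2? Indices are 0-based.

u_1 = (148/29, -68/29, -23/29)

Step 1: u_0 = a_0 = (2, 3, 4).
Step 2: u_1 = a_1 − (-16/29)·u_0 = (148/29, -68/29, -23/29).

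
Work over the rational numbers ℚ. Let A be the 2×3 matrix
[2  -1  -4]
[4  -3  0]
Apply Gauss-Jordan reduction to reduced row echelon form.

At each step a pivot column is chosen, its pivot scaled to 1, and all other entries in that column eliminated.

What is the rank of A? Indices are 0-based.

rank = 2

[1] R0 /= 2  ⇒  (1, -1/2, -2)
     R1 -= 4·R0  ⇒  (0, -1, 8)
[2] R1 /= -1  ⇒  (0, 1, -8)
     R0 -= -1/2·R1  ⇒  (1, 0, -6)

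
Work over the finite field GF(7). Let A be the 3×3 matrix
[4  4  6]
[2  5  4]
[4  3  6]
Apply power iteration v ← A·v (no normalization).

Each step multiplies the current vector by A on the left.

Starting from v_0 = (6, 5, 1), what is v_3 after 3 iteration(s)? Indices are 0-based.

v_3 = (5, 3, 3)

v_0 = (6, 5, 1).
v_1 = A·v_0 = (1, 6, 3).
v_2 = A·v_1 = (4, 2, 5).
v_3 = A·v_2 = (5, 3, 3).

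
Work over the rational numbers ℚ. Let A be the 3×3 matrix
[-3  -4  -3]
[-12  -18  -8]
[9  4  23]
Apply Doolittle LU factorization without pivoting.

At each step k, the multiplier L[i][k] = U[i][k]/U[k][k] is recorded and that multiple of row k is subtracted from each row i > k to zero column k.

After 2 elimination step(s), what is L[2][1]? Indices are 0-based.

L[2][1] = 4

[col 0] pivot -3
  R1 -= 4*R0 → (0, -2, 4)  (L[1][0] := 4)
  R2 -= -3*R0 → (0, -8, 14)  (L[2][0] := -3)
[col 1] pivot -2
  R2 -= 4*R1 → (0, 0, -2)  (L[2][1] := 4)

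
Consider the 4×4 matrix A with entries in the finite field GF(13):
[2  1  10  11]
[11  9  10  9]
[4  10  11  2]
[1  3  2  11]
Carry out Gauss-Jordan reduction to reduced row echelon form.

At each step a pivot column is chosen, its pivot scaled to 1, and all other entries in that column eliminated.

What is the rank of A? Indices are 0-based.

rank = 4

pivot(0,0)=2: scale R0 → (1, 7, 5, 12)
  clear (1,0): R1 −= (11)R0 → (0, 10, 7, 7)
  clear (2,0): R2 −= (4)R0 → (0, 8, 4, 6)
  clear (3,0): R3 −= (1)R0 → (0, 9, 10, 12)
pivot(1,1)=10: scale R1 → (0, 1, 2, 2)
  clear (0,1): R0 −= (7)R1 → (1, 0, 4, 11)
  clear (2,1): R2 −= (8)R1 → (0, 0, 1, 3)
  clear (3,1): R3 −= (9)R1 → (0, 0, 5, 7)
pivot(2,2)=1: scale R2 → (0, 0, 1, 3)
  clear (0,2): R0 −= (4)R2 → (1, 0, 0, 12)
  clear (1,2): R1 −= (2)R2 → (0, 1, 0, 9)
  clear (3,2): R3 −= (5)R2 → (0, 0, 0, 5)
pivot(3,3)=5: scale R3 → (0, 0, 0, 1)
  clear (0,3): R0 −= (12)R3 → (1, 0, 0, 0)
  clear (1,3): R1 −= (9)R3 → (0, 1, 0, 0)
  clear (2,3): R2 −= (3)R3 → (0, 0, 1, 0)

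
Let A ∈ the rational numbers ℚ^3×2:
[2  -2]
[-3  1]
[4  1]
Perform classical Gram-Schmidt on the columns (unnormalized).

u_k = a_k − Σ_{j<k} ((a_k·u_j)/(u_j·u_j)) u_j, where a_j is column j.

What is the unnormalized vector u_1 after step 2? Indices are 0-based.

u_1 = (-52/29, 20/29, 41/29)

Step 1: u_0 = a_0 = (2, -3, 4).
Step 2: u_1 = a_1 − (-3/29)·u_0 = (-52/29, 20/29, 41/29).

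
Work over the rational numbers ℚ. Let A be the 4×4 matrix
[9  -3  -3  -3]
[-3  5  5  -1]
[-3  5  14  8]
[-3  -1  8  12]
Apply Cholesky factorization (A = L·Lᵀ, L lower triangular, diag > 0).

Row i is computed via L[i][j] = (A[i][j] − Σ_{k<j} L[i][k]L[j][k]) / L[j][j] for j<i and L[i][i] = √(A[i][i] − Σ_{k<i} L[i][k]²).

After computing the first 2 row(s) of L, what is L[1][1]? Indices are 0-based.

L[1][1] = 2

Step 1: L[0][0] = √(9) = 3.
  L[1][0] = (-3) / L[0][0] = -1.
Step 2: L[1][1] = √(4) = 2.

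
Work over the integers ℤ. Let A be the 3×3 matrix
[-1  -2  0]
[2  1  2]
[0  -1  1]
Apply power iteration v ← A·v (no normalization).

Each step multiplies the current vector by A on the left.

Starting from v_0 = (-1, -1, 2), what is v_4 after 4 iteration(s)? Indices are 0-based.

v_4 = (7, -57, -18)

v_0 = (-1, -1, 2).
v_1 = A·v_0 = (3, 1, 3).
v_2 = A·v_1 = (-5, 13, 2).
v_3 = A·v_2 = (-21, 7, -11).
v_4 = A·v_3 = (7, -57, -18).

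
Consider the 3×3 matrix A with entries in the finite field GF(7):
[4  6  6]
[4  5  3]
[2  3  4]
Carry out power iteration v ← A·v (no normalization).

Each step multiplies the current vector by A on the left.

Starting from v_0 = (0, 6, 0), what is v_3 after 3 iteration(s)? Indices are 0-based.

v_0 = (0, 6, 0).
v_1 = A·v_0 = (1, 2, 4).
v_2 = A·v_1 = (5, 5, 3).
v_3 = A·v_2 = (5, 5, 2).

v_3 = (5, 5, 2)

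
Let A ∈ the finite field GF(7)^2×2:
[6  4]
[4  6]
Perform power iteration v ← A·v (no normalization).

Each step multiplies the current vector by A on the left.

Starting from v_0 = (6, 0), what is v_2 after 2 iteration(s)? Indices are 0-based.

v_2 = (4, 1)

v_0 = (6, 0).
v_1 = A·v_0 = (1, 3).
v_2 = A·v_1 = (4, 1).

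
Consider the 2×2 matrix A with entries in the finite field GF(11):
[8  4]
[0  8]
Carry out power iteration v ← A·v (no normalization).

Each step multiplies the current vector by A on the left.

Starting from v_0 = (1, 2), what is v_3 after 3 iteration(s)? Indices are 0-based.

v_0 = (1, 2).
v_1 = A·v_0 = (5, 5).
v_2 = A·v_1 = (5, 7).
v_3 = A·v_2 = (2, 1).

v_3 = (2, 1)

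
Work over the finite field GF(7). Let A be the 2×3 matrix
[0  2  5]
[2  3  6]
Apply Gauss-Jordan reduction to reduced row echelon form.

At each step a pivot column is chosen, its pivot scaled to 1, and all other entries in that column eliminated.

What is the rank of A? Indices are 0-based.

pivot(0,0): swap R0↔R1
pivot(0,0)=2: scale R0 → (1, 5, 3)
pivot(1,1)=2: scale R1 → (0, 1, 6)
  clear (0,1): R0 −= (5)R1 → (1, 0, 1)

rank = 2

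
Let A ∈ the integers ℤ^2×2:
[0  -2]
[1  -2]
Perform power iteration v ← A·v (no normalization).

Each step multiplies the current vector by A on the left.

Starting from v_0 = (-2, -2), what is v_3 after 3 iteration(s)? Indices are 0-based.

v_0 = (-2, -2).
v_1 = A·v_0 = (4, 2).
v_2 = A·v_1 = (-4, 0).
v_3 = A·v_2 = (0, -4).

v_3 = (0, -4)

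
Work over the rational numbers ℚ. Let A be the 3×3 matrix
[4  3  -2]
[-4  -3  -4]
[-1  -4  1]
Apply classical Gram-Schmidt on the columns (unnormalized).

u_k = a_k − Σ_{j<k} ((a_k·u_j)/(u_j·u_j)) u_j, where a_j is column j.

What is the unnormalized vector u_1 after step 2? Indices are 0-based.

Step 1: u_0 = a_0 = (4, -4, -1).
Step 2: u_1 = a_1 − (28/33)·u_0 = (-13/33, 13/33, -104/33).

u_1 = (-13/33, 13/33, -104/33)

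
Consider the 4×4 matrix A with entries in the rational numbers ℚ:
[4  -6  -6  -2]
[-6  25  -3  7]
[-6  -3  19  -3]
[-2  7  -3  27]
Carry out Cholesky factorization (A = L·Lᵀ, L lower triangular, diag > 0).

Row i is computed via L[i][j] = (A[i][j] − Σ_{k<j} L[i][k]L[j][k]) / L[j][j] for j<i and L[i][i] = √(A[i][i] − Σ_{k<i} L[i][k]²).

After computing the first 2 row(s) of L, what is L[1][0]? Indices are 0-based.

L[1][0] = -3

Step 1: L[0][0] = √(4) = 2.
  L[1][0] = (-6) / L[0][0] = -3.
Step 2: L[1][1] = √(16) = 4.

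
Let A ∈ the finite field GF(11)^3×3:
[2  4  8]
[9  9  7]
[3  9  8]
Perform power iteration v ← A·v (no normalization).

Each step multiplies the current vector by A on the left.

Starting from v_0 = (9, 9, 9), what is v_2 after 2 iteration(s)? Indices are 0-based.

v_2 = (7, 8, 4)

v_0 = (9, 9, 9).
v_1 = A·v_0 = (5, 5, 4).
v_2 = A·v_1 = (7, 8, 4).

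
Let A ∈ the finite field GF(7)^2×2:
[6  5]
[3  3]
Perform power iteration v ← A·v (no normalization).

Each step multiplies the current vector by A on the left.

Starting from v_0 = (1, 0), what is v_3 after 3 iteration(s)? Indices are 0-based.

v_0 = (1, 0).
v_1 = A·v_0 = (6, 3).
v_2 = A·v_1 = (2, 6).
v_3 = A·v_2 = (0, 3).

v_3 = (0, 3)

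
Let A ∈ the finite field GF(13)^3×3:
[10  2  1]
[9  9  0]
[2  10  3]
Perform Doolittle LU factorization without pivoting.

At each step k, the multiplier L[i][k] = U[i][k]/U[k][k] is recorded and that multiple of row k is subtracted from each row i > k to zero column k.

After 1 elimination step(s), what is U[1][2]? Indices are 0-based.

k=0: U[0][0]=10
  eliminate (1,0): mult=10, new row 1: (0, 2, 3); set L[1][0]=10
  eliminate (2,0): mult=8, new row 2: (0, 7, 8); set L[2][0]=8

U[1][2] = 3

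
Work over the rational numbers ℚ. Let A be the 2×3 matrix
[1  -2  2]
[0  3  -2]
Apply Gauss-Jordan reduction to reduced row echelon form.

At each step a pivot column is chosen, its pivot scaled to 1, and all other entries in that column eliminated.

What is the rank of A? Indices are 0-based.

rank = 2

[1] R0 /= 1  ⇒  (1, -2, 2)
[2] R1 /= 3  ⇒  (0, 1, -2/3)
     R0 -= -2·R1  ⇒  (1, 0, 2/3)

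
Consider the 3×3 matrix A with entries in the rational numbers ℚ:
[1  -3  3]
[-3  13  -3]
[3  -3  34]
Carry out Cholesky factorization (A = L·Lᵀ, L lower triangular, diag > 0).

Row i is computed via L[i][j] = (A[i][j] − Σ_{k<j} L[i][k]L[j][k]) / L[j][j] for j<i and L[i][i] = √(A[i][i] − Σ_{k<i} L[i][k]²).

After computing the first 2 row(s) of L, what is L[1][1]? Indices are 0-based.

Step 1: L[0][0] = √(1) = 1.
  L[1][0] = (-3) / L[0][0] = -3.
Step 2: L[1][1] = √(4) = 2.

L[1][1] = 2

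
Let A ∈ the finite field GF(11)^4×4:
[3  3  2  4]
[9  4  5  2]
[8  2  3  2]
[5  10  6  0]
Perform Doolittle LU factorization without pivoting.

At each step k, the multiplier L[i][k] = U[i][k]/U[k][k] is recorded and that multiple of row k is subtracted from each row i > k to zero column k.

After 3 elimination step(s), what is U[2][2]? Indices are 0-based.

[col 0] pivot 3
  R1 -= 3*R0 → (0, 6, 10, 1)  (L[1][0] := 3)
  R2 -= 10*R0 → (0, 5, 5, 6)  (L[2][0] := 10)
  R3 -= 9*R0 → (0, 5, 10, 8)  (L[3][0] := 9)
[col 1] pivot 6
  R2 -= 10*R1 → (0, 0, 4, 7)  (L[2][1] := 10)
  R3 -= 10*R1 → (0, 0, 9, 9)  (L[3][1] := 10)
[col 2] pivot 4
  R3 -= 5*R2 → (0, 0, 0, 7)  (L[3][2] := 5)

U[2][2] = 4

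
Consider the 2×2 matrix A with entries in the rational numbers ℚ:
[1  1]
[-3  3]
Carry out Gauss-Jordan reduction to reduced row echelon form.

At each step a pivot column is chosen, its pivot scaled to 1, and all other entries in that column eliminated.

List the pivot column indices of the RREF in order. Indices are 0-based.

pivot columns: 0, 1

pivot(0,0)=1: scale R0 → (1, 1)
  clear (1,0): R1 −= (-3)R0 → (0, 6)
pivot(1,1)=6: scale R1 → (0, 1)
  clear (0,1): R0 −= (1)R1 → (1, 0)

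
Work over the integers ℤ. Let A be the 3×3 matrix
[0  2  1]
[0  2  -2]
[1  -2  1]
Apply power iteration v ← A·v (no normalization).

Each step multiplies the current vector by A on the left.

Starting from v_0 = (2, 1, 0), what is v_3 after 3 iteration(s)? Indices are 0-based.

v_3 = (6, 12, -6)

v_0 = (2, 1, 0).
v_1 = A·v_0 = (2, 2, 0).
v_2 = A·v_1 = (4, 4, -2).
v_3 = A·v_2 = (6, 12, -6).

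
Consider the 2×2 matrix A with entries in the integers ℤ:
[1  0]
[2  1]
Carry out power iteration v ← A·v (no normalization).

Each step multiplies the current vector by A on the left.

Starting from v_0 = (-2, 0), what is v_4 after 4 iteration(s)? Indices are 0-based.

v_4 = (-2, -16)

v_0 = (-2, 0).
v_1 = A·v_0 = (-2, -4).
v_2 = A·v_1 = (-2, -8).
v_3 = A·v_2 = (-2, -12).
v_4 = A·v_3 = (-2, -16).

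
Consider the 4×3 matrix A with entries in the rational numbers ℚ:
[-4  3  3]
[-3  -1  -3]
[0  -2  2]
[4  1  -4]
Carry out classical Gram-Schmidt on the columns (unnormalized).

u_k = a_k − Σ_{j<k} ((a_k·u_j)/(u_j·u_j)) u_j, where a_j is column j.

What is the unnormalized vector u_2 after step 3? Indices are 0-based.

Step 1: u_0 = a_0 = (-4, -3, 0, 4).
Step 2: u_1 = a_1 − (-5/41)·u_0 = (103/41, -56/41, -2, 61/41).
Step 3: u_2 = a_2 − (-19/41)·u_0 − (69/590)·u_1 = (503/590, -1248/295, 659/295, -1369/590).

u_2 = (503/590, -1248/295, 659/295, -1369/590)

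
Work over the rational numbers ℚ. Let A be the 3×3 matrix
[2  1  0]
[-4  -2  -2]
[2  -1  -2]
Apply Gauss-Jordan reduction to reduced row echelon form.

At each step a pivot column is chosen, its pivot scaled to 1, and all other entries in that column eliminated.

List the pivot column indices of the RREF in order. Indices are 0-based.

pivot columns: 0, 1, 2

[1] R0 /= 2  ⇒  (1, 1/2, 0)
     R1 -= -4·R0  ⇒  (0, 0, -2)
     R2 -= 2·R0  ⇒  (0, -2, -2)
[2] R1 <-> R2
[2] R1 /= -2  ⇒  (0, 1, 1)
     R0 -= 1/2·R1  ⇒  (1, 0, -1/2)
[3] R2 /= -2  ⇒  (0, 0, 1)
     R0 -= -1/2·R2  ⇒  (1, 0, 0)
     R1 -= 1·R2  ⇒  (0, 1, 0)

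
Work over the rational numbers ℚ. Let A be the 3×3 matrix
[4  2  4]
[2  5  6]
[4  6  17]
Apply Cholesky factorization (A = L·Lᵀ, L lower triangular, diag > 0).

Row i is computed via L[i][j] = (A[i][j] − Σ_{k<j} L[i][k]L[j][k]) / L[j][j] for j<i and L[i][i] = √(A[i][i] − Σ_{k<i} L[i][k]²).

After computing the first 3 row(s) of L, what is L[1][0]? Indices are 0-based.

Step 1: L[0][0] = √(4) = 2.
  L[1][0] = (2) / L[0][0] = 1.
Step 2: L[1][1] = √(4) = 2.
  L[2][0] = (4) / L[0][0] = 2.
  L[2][1] = (4) / L[1][1] = 2.
Step 3: L[2][2] = √(9) = 3.

L[1][0] = 1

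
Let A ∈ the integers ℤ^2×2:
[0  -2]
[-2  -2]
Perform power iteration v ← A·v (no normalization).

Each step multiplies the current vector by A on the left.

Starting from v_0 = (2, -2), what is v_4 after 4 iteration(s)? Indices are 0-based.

v_4 = (-32, -64)

v_0 = (2, -2).
v_1 = A·v_0 = (4, 0).
v_2 = A·v_1 = (0, -8).
v_3 = A·v_2 = (16, 16).
v_4 = A·v_3 = (-32, -64).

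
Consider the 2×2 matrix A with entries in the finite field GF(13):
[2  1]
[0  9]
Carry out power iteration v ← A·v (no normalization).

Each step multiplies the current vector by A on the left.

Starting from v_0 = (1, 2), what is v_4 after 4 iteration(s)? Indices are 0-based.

v_0 = (1, 2).
v_1 = A·v_0 = (4, 5).
v_2 = A·v_1 = (0, 6).
v_3 = A·v_2 = (6, 2).
v_4 = A·v_3 = (1, 5).

v_4 = (1, 5)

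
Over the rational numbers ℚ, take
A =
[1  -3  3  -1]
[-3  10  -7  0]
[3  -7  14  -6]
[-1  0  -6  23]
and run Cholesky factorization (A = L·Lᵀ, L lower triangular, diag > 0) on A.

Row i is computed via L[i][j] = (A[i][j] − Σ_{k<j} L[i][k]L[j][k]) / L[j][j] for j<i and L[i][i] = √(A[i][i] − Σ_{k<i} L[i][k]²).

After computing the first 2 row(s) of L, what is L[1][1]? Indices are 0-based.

Step 1: L[0][0] = √(1) = 1.
  L[1][0] = (-3) / L[0][0] = -3.
Step 2: L[1][1] = √(1) = 1.

L[1][1] = 1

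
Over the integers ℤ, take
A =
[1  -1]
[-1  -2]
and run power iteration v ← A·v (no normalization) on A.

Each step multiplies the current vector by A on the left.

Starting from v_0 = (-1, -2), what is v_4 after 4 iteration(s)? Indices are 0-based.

v_0 = (-1, -2).
v_1 = A·v_0 = (1, 5).
v_2 = A·v_1 = (-4, -11).
v_3 = A·v_2 = (7, 26).
v_4 = A·v_3 = (-19, -59).

v_4 = (-19, -59)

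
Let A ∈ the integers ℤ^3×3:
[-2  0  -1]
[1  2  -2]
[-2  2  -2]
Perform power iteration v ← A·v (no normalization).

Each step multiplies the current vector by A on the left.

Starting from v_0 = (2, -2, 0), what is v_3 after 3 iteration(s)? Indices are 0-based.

v_0 = (2, -2, 0).
v_1 = A·v_0 = (-4, -2, -8).
v_2 = A·v_1 = (16, 8, 20).
v_3 = A·v_2 = (-52, -8, -56).

v_3 = (-52, -8, -56)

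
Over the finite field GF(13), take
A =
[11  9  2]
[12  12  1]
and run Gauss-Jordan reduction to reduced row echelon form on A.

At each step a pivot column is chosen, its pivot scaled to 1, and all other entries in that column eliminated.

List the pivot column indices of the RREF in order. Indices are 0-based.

pivot(0,0)=11: scale R0 → (1, 2, 12)
  clear (1,0): R1 −= (12)R0 → (0, 1, 0)
pivot(1,1)=1: scale R1 → (0, 1, 0)
  clear (0,1): R0 −= (2)R1 → (1, 0, 12)

pivot columns: 0, 1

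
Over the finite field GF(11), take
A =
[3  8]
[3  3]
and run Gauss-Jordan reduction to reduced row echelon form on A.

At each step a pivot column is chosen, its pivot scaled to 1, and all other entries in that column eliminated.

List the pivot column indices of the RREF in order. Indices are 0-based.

pivot(0,0)=3: scale R0 → (1, 10)
  clear (1,0): R1 −= (3)R0 → (0, 6)
pivot(1,1)=6: scale R1 → (0, 1)
  clear (0,1): R0 −= (10)R1 → (1, 0)

pivot columns: 0, 1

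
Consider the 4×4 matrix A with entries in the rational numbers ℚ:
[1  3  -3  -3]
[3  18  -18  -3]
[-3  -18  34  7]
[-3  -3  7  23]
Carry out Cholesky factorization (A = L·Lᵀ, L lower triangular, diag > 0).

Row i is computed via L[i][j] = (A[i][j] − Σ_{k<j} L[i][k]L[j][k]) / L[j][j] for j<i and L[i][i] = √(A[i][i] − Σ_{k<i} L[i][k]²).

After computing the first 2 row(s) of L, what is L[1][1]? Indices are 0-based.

Step 1: L[0][0] = √(1) = 1.
  L[1][0] = (3) / L[0][0] = 3.
Step 2: L[1][1] = √(9) = 3.

L[1][1] = 3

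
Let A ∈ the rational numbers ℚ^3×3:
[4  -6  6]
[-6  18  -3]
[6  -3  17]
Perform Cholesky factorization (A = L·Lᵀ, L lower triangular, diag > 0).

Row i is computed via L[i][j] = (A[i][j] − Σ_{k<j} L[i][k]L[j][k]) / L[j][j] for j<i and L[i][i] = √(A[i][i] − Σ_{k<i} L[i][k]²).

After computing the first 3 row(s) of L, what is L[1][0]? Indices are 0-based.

Step 1: L[0][0] = √(4) = 2.
  L[1][0] = (-6) / L[0][0] = -3.
Step 2: L[1][1] = √(9) = 3.
  L[2][0] = (6) / L[0][0] = 3.
  L[2][1] = (6) / L[1][1] = 2.
Step 3: L[2][2] = √(4) = 2.

L[1][0] = -3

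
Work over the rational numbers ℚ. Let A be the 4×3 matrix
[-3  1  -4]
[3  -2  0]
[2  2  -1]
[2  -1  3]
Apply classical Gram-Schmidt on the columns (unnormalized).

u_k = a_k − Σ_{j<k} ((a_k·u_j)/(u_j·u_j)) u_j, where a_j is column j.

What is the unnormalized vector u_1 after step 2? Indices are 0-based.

Step 1: u_0 = a_0 = (-3, 3, 2, 2).
Step 2: u_1 = a_1 − (-7/26)·u_0 = (5/26, -31/26, 33/13, -6/13).

u_1 = (5/26, -31/26, 33/13, -6/13)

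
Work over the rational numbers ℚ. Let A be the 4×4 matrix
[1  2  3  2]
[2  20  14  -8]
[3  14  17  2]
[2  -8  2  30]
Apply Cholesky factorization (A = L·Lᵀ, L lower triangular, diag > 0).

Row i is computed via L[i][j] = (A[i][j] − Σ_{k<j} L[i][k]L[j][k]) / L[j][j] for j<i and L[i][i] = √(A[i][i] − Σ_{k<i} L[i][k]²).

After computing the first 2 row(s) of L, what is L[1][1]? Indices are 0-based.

Step 1: L[0][0] = √(1) = 1.
  L[1][0] = (2) / L[0][0] = 2.
Step 2: L[1][1] = √(16) = 4.

L[1][1] = 4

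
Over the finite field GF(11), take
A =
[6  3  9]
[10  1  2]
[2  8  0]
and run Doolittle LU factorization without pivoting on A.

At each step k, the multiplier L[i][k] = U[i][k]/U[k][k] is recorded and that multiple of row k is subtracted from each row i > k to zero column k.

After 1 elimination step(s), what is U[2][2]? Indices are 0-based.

U[2][2] = 8

Step 1: pivot at (0,0) is 6.
  row1 ← row1 − (9)·row0  ⇒  L[1][0]=9, U row1=(0, 7, 9)
  row2 ← row2 − (4)·row0  ⇒  L[2][0]=4, U row2=(0, 7, 8)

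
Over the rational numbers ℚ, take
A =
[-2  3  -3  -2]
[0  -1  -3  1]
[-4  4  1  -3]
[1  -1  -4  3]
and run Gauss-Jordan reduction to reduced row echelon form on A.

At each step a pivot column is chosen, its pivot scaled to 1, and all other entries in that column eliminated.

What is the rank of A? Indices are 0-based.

step 1: normalize row 0 (÷-2) = (1, -3/2, 3/2, 1)
  row 2: subtract -4×row0 = (0, -2, 7, 1)
  row 3: subtract 1×row0 = (0, 1/2, -11/2, 2)
step 2: normalize row 1 (÷-1) = (0, 1, 3, -1)
  row 0: subtract -3/2×row1 = (1, 0, 6, -1/2)
  row 2: subtract -2×row1 = (0, 0, 13, -1)
  row 3: subtract 1/2×row1 = (0, 0, -7, 5/2)
step 3: normalize row 2 (÷13) = (0, 0, 1, -1/13)
  row 0: subtract 6×row2 = (1, 0, 0, -1/26)
  row 1: subtract 3×row2 = (0, 1, 0, -10/13)
  row 3: subtract -7×row2 = (0, 0, 0, 51/26)
step 4: normalize row 3 (÷51/26) = (0, 0, 0, 1)
  row 0: subtract -1/26×row3 = (1, 0, 0, 0)
  row 1: subtract -10/13×row3 = (0, 1, 0, 0)
  row 2: subtract -1/13×row3 = (0, 0, 1, 0)

rank = 4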